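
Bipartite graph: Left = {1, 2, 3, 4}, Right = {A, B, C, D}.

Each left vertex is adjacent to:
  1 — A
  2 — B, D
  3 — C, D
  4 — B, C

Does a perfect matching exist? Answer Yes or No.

Yes

For example, pair 1-A, 2-D, 3-C, 4-B.
Every left vertex is matched, so this is a perfect matching.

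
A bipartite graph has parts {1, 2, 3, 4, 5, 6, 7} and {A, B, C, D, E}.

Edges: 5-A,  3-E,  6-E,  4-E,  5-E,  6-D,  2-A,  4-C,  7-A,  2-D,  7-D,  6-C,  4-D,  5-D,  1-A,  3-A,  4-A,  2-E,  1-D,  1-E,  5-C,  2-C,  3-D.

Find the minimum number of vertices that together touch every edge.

4

A maximum matching has 4 edges (e.g. 1–A, 2–C, 3–D, 4–E).
By König's theorem the minimum vertex cover has the same size. One such cover is {A, C, D, E}.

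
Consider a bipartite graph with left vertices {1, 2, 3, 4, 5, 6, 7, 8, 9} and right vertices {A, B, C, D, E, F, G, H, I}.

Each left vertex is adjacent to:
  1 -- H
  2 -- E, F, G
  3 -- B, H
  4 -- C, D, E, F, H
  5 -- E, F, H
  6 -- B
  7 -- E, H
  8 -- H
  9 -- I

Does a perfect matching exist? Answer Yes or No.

The set {1, 3, 6, 8} has only 2 neighbours ({B, H}), so by Hall's theorem at most 7 of the 9 left vertices can be matched.
Hence no matching covers every left vertex.

No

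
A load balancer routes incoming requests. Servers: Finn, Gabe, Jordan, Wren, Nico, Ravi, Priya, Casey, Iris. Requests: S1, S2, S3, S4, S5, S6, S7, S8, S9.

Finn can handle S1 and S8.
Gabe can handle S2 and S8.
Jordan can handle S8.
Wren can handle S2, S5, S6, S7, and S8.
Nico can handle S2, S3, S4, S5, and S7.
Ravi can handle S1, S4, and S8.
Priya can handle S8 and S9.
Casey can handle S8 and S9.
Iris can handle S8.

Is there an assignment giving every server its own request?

No

The set {Jordan, Priya, Casey, Iris} has only 2 neighbours ({S8, S9}), so by Hall's theorem at most 7 of the 9 servers can be matched.
Hence no matching covers every server.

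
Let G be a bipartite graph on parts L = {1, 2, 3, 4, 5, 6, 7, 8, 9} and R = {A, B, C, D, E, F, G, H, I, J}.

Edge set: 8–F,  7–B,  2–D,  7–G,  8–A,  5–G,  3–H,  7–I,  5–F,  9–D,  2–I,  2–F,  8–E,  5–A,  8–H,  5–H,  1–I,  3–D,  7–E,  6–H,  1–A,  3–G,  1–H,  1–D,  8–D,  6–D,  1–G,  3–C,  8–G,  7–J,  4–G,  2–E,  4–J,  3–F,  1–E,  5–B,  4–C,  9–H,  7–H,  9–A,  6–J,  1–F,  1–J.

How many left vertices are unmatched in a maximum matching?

0

One maximum matching: 1-G, 2-E, 3-F, 4-C, 5-B, 6-H, 7-J, 8-A, 9-D.
All 9 left vertices are matched, so no larger matching exists.
That matches 9 of the 9, leaving 0 unmatched; no matching can do better.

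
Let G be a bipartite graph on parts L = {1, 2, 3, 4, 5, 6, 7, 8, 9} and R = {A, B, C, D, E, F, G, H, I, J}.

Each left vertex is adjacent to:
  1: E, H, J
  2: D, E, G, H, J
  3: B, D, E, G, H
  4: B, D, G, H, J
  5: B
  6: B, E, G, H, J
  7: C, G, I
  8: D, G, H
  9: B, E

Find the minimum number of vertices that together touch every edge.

7

{7, B, D, E, G, H, J} is a vertex cover of size 7: every edge has an endpoint in this set.
No smaller cover exists because 1–H, 2–E, 3–D, 4–G, 5–B, 6–J, 7–C is a matching of size 7, and a cover must include an endpoint of each of these disjoint edges (König's theorem).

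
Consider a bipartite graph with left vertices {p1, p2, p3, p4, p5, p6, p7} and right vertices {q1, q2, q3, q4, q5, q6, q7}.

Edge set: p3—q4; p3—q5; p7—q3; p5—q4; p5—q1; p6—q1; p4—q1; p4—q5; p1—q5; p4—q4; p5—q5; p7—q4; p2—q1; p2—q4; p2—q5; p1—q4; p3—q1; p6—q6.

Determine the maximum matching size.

5

For example, pair p1→q5, p2→q1, p3→q4, p6→q6, p7→q3.
The set {p1, p2, p3, p4, p5} has only 3 neighbours ({q1, q4, q5}), so by Hall's theorem at most 5 of the 7 left vertices can be matched.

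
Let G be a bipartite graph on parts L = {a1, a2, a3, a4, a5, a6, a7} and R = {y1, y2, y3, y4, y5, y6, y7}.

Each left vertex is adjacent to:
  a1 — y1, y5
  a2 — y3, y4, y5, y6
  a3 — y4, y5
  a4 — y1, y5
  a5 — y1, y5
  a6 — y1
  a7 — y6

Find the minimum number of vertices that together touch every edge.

{a2, a3, a7, y1, y5} is a vertex cover of size 5: every edge has an endpoint in this set.
No smaller cover exists because a1–y5, a2–y3, a3–y4, a4–y1, a7–y6 is a matching of size 5, and a cover must include an endpoint of each of these disjoint edges (König's theorem).

5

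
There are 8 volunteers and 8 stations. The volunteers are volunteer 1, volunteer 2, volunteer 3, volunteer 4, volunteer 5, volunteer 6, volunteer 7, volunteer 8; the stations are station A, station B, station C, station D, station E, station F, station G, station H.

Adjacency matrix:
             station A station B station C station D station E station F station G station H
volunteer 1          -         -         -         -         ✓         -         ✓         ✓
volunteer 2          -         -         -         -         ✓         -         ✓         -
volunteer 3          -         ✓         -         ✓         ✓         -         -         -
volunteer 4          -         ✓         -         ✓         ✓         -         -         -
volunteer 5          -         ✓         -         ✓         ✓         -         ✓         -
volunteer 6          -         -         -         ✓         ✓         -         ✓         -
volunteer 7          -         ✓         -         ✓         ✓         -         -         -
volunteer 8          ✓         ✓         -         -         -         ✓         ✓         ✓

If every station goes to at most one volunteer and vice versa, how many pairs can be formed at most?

One maximum matching: volunteer 1→station H, volunteer 2→station G, volunteer 3→station E, volunteer 4→station D, volunteer 5→station B, volunteer 8→station F.
The set {volunteer 2, volunteer 3, volunteer 4, volunteer 5, volunteer 6, volunteer 7} has only 4 neighbours ({station B, station D, station E, station G}), so by Hall's theorem at most 6 of the 8 volunteers can be matched.

6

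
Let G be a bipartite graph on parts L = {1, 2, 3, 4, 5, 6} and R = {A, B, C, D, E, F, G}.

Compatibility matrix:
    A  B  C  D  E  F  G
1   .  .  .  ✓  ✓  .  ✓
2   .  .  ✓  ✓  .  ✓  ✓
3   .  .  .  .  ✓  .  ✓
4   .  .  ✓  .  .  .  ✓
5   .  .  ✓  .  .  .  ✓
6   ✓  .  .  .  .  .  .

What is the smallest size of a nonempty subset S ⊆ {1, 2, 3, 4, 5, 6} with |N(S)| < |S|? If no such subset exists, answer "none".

none

A matching saturating every left vertex exists, for instance 1→D, 2→F, 3→E, 4→G, 5→C, 6→A.
By Hall's marriage theorem, this means |N(S)| ≥ |S| for every subset S, so no violating subset exists.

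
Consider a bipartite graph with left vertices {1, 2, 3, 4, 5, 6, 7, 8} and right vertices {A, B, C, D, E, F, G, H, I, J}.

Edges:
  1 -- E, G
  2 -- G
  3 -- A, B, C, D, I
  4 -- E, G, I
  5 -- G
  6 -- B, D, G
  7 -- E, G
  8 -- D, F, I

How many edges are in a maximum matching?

6

For example, pair 1→E, 2→G, 3→A, 4→I, 6→B, 8→F.
The set {1, 2, 5, 7} has only 2 neighbours ({E, G}), so by Hall's theorem at most 6 of the 8 left vertices can be matched.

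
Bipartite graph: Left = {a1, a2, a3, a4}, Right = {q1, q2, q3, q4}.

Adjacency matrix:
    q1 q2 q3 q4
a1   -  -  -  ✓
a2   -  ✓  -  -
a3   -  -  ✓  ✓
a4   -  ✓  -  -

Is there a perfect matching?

No

The set {a2, a4} has only 1 neighbour ({q2}), so by Hall's theorem at most 3 of the 4 left vertices can be matched.
Hence no matching covers every left vertex.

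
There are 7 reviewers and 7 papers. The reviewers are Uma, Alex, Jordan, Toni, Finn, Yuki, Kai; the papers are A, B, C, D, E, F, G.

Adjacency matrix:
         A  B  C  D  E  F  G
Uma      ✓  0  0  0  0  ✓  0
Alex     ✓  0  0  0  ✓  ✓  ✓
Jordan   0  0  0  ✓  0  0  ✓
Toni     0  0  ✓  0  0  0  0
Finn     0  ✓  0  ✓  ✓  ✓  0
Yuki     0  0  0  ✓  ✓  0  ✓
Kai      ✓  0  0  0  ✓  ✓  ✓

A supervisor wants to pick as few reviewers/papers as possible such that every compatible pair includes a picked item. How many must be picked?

The 7 edges Uma–A, Alex–F, Jordan–G, Toni–C, Finn–B, Yuki–D, Kai–E form a matching, so any vertex cover needs at least 7 vertices (one per matched edge).
Conversely {Uma, Alex, Jordan, Toni, Finn, Yuki, Kai} meets every edge and has exactly 7 vertices, so 7 is optimal.

7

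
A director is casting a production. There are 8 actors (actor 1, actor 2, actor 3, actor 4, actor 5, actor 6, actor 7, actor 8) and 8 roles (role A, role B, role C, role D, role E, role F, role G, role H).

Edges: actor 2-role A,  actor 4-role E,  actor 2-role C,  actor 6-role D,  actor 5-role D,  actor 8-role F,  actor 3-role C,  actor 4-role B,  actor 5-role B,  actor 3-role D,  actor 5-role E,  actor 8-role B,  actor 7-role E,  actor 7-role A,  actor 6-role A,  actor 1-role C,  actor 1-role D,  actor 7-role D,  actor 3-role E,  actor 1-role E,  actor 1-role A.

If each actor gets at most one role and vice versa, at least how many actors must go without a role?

One maximum matching: actor 1–role E, actor 2–role A, actor 3–role C, actor 4–role B, actor 5–role D, actor 8–role F.
The set {actor 1, actor 2, actor 3, actor 4, actor 5, actor 6, actor 7} has only 5 neighbours ({role A, role B, role C, role D, role E}), so by Hall's theorem at most 6 of the 8 actors can be matched.
That matches 6 of the 8, leaving 2 unmatched; no matching can do better.

2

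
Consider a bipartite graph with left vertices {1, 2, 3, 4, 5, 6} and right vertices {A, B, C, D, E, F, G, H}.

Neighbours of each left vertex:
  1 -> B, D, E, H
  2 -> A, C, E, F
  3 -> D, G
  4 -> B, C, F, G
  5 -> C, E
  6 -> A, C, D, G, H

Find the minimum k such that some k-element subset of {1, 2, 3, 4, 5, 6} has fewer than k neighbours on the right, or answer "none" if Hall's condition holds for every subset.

none

A matching saturating every left vertex exists, for instance 1→B, 2→C, 3→D, 4→F, 5→E, 6→G.
By Hall's marriage theorem, this means |N(S)| ≥ |S| for every subset S, so no violating subset exists.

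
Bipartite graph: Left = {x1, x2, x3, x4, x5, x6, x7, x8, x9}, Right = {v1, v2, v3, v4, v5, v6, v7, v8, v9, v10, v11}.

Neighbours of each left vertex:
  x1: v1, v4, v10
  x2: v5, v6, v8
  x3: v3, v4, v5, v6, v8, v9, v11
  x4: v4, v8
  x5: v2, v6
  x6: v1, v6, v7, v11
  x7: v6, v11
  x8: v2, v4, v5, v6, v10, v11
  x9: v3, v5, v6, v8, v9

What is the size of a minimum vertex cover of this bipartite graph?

{x1, x2, x3, x4, x5, x6, x7, x8, x9} is a vertex cover of size 9: every edge has an endpoint in this set.
No smaller cover exists because x1–v1, x2–v8, x3–v11, x4–v4, x5–v2, x6–v7, x7–v6, x8–v10, x9–v3 is a matching of size 9, and a cover must include an endpoint of each of these disjoint edges (König's theorem).

9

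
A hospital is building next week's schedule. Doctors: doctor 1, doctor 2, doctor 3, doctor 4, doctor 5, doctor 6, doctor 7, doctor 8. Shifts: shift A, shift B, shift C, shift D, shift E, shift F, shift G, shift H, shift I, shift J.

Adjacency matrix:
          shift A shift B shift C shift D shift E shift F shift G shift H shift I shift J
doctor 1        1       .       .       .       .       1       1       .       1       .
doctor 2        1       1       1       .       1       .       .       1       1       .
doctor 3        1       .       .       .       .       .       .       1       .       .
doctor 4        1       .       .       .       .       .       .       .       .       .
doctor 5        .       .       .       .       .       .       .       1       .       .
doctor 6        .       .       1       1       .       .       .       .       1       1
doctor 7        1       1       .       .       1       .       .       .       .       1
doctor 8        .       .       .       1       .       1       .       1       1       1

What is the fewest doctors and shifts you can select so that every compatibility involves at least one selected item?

{doctor 1, doctor 2, doctor 6, doctor 7, doctor 8, shift A, shift H} is a vertex cover of size 7: every edge has an endpoint in this set.
No smaller cover exists because doctor 1–shift G, doctor 2–shift B, doctor 3–shift H, doctor 4–shift A, doctor 6–shift I, doctor 7–shift E, doctor 8–shift J is a matching of size 7, and a cover must include an endpoint of each of these disjoint edges (König's theorem).

7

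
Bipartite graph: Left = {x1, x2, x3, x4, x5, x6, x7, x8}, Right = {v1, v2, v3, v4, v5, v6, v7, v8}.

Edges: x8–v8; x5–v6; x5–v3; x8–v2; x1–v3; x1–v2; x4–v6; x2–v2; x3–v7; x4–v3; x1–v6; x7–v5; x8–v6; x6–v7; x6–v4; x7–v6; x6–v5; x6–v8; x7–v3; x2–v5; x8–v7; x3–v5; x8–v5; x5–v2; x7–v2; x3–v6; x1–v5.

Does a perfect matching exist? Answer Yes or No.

The set {x1, x2, x4, x5, x7} has only 4 neighbours ({v2, v3, v5, v6}), so by Hall's theorem at most 7 of the 8 left vertices can be matched.
Hence no matching covers every left vertex.

No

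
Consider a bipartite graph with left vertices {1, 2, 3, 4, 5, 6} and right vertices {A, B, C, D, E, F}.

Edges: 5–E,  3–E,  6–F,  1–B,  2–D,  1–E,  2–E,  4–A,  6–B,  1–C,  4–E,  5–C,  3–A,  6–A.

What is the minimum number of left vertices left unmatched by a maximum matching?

0

For example, pair 1→B, 2→D, 3→A, 4→E, 5→C, 6→F.
All 6 left vertices are matched, so no larger matching exists.
That matches 6 of the 6, leaving 0 unmatched; no matching can do better.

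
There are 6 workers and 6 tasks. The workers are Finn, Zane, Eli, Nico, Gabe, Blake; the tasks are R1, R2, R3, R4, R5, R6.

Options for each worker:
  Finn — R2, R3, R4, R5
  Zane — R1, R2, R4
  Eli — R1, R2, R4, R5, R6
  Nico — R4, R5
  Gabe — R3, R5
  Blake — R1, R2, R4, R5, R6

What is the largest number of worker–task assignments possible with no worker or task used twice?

For example, pair Finn–R3, Zane–R1, Eli–R2, Nico–R4, Gabe–R5, Blake–R6.
All 6 workers are matched, so no larger matching exists.

6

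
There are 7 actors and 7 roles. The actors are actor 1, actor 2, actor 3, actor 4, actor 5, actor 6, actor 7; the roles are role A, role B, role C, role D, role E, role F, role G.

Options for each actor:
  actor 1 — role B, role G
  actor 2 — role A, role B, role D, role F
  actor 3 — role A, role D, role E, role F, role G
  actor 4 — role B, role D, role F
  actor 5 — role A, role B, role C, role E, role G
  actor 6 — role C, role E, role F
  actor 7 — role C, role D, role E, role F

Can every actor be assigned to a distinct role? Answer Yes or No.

One maximum matching: actor 1→role G, actor 2→role B, actor 3→role A, actor 4→role F, actor 5→role C, actor 6→role E, actor 7→role D.
Every actor is matched, so this is a perfect matching.

Yes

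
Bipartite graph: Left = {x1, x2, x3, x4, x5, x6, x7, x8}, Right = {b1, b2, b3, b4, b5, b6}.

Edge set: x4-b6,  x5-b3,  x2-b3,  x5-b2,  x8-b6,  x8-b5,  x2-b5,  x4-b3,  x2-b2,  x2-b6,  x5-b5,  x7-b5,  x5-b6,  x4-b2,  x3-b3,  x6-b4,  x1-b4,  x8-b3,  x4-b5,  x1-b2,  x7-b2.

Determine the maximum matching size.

For example, pair x1–b4, x2–b5, x3–b3, x4–b2, x5–b6.
The set {x1, x2, x3, x4, x5, x6, x7, x8} has only 5 neighbours ({b2, b3, b4, b5, b6}), so by Hall's theorem at most 5 of the 8 left vertices can be matched.

5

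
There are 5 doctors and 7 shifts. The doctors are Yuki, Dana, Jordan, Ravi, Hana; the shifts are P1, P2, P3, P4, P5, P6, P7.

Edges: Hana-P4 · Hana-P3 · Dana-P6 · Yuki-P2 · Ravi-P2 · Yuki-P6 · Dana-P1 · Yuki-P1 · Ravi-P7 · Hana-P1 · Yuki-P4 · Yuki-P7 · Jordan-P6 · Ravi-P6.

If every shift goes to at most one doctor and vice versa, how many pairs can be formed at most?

5

One maximum matching: Yuki–P2, Dana–P1, Jordan–P6, Ravi–P7, Hana–P4.
All 5 doctors are matched, so no larger matching exists.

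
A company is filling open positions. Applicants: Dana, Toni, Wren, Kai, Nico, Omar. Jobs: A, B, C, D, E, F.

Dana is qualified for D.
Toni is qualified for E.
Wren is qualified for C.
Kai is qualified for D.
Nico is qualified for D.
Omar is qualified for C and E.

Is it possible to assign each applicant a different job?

No

The set {Dana, Toni, Wren, Kai, Nico, Omar} has only 3 neighbours ({C, D, E}), so by Hall's theorem at most 3 of the 6 applicants can be matched.
Hence no matching covers every applicant.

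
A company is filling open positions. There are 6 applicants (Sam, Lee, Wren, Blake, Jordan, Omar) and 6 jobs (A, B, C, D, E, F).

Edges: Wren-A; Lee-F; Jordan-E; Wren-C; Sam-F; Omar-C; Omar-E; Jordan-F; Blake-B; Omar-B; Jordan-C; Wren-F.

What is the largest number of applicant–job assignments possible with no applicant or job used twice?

5

A valid assignment of size 5: Sam–F, Wren–A, Blake–B, Jordan–C, Omar–E.
The set {Sam, Lee} has only 1 neighbour ({F}), so by Hall's theorem at most 5 of the 6 applicants can be matched.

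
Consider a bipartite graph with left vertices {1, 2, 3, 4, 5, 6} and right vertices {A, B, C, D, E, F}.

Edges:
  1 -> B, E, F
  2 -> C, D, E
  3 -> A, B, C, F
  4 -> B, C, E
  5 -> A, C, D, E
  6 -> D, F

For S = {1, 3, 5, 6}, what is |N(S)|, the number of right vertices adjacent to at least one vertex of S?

6

The union of neighbours of {1, 3, 5, 6} is {A, B, C, D, E, F}, which has 6 elements.
Since |N(S)| = 6 ≥ |S| = 4, Hall's condition holds for this subset.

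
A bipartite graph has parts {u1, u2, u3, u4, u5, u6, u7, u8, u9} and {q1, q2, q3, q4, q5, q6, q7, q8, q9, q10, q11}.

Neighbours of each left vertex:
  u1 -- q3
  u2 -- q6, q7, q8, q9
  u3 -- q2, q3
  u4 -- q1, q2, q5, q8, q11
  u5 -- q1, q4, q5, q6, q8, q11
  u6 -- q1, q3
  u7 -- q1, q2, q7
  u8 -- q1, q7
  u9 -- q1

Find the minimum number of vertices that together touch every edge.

A maximum matching has 7 edges (e.g. u1–q3, u2–q8, u3–q2, u4–q11, u5–q6, u6–q1, u7–q7).
By König's theorem the minimum vertex cover has the same size. One such cover is {u2, u4, u5, q1, q2, q3, q7}.

7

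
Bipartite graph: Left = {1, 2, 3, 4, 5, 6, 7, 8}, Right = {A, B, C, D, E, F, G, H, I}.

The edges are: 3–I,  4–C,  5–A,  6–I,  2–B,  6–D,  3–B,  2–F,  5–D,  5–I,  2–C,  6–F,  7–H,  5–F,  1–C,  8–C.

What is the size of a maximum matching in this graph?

For example, pair 1–C, 2–B, 3–I, 5–D, 6–F, 7–H.
The set {1, 4, 8} has only 1 neighbour ({C}), so by Hall's theorem at most 6 of the 8 left vertices can be matched.

6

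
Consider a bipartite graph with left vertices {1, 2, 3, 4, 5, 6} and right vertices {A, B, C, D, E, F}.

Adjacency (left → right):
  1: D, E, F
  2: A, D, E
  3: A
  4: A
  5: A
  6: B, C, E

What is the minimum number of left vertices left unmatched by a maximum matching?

For example, pair 1-D, 2-E, 3-A, 6-B.
The set {3, 4, 5} has only 1 neighbour ({A}), so by Hall's theorem at most 4 of the 6 left vertices can be matched.
That matches 4 of the 6, leaving 2 unmatched; no matching can do better.

2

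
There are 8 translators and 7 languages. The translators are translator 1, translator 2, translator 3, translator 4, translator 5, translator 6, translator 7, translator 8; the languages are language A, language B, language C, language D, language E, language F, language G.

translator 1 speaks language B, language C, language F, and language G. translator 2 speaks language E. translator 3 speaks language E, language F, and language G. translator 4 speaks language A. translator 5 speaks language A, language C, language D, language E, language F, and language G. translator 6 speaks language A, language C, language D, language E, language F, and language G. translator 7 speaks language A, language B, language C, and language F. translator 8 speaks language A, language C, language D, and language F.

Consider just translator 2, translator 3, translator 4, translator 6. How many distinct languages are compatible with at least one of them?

6

The union of neighbours of {translator 2, translator 3, translator 4, translator 6} is {language A, language C, language D, language E, language F, language G}, which has 6 elements.
Since |N(S)| = 6 ≥ |S| = 4, Hall's condition holds for this subset.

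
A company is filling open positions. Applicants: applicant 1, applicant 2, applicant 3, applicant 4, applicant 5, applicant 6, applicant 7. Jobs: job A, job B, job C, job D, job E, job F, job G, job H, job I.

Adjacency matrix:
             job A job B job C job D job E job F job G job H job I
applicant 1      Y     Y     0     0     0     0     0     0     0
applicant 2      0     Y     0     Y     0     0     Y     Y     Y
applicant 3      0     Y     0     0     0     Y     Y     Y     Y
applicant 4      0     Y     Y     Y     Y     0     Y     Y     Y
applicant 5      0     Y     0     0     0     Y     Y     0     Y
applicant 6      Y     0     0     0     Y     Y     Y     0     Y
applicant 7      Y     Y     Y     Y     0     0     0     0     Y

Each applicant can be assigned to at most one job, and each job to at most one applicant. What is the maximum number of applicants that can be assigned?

7

One maximum matching: applicant 1→job A, applicant 2→job H, applicant 3→job F, applicant 4→job B, applicant 5→job I, applicant 6→job G, applicant 7→job D.
This saturates every applicant, so 7 is the maximum.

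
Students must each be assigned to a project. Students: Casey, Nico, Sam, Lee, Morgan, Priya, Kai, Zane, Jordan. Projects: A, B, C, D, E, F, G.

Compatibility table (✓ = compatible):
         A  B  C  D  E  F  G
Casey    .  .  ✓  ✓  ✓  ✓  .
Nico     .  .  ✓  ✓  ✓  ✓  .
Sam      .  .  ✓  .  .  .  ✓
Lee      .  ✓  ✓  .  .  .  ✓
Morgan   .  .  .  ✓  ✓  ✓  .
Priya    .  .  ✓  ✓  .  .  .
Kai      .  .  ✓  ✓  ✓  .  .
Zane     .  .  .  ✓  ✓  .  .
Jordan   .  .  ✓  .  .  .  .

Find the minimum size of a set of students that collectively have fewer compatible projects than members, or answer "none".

4

Take S = {Priya, Kai, Zane, Jordan}. Its neighbourhood is {C, D, E}, so |N(S)| = 3 < |S| = 4.
Every subset of size less than 4 has at least as many neighbours as members, so 4 is the minimum.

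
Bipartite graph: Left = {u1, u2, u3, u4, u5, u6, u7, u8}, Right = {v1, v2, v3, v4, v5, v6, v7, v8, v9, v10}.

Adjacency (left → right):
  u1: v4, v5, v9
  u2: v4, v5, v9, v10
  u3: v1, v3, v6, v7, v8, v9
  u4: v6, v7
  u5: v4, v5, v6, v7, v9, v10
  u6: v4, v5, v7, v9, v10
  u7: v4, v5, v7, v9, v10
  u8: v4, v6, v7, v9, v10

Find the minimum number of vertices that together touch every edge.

7

The 7 edges u1–v9, u2–v4, u3–v3, u4–v7, u5–v6, u6–v5, u7–v10 form a matching, so any vertex cover needs at least 7 vertices (one per matched edge).
Conversely {u3, v4, v5, v6, v7, v9, v10} meets every edge and has exactly 7 vertices, so 7 is optimal.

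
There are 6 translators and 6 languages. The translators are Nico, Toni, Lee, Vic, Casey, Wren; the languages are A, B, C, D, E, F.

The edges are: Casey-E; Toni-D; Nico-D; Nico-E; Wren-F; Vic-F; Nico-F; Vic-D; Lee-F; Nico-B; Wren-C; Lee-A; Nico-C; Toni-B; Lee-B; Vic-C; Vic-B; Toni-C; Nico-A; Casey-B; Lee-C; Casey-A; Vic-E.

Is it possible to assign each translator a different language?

Yes

A valid assignment of size 6: Nico-A, Toni-C, Lee-B, Vic-D, Casey-E, Wren-F.
All 6 translators are covered.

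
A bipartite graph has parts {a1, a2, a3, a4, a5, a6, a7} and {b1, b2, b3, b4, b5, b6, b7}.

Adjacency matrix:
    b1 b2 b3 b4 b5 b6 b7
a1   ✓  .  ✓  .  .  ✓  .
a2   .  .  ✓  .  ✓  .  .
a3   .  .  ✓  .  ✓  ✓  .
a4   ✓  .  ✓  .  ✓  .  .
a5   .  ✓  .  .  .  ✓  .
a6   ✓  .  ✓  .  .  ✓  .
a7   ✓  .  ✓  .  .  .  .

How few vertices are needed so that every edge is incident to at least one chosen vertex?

A maximum matching has 5 edges (e.g. a1–b1, a2–b5, a3–b6, a4–b3, a5–b2).
By König's theorem the minimum vertex cover has the same size. One such cover is {a5, b1, b3, b5, b6}.

5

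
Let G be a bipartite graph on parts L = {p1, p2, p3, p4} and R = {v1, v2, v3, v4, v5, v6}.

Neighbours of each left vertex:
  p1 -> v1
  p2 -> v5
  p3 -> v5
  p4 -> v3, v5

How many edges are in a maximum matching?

3

For example, pair p1-v1, p2-v5, p4-v3.
The set {p2, p3} has only 1 neighbour ({v5}), so by Hall's theorem at most 3 of the 4 left vertices can be matched.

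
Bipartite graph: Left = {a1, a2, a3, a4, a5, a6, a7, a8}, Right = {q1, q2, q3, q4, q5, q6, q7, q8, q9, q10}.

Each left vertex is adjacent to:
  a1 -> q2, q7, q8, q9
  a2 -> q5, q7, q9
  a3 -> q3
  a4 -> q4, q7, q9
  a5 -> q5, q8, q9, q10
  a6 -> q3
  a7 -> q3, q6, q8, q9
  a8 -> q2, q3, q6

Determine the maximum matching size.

One maximum matching: a1→q2, a2→q7, a3→q3, a4→q9, a5→q5, a7→q8, a8→q6.
The set {a3, a6} has only 1 neighbour ({q3}), so by Hall's theorem at most 7 of the 8 left vertices can be matched.

7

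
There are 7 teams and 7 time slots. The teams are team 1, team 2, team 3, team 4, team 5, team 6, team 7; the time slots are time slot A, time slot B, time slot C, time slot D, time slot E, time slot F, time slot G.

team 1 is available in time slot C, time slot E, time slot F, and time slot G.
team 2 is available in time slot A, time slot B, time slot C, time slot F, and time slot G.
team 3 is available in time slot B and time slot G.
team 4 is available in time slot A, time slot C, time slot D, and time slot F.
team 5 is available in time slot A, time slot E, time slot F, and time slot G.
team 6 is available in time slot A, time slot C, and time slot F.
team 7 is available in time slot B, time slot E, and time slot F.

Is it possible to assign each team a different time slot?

Yes

A valid assignment of size 7: team 1–time slot G, team 2–time slot C, team 3–time slot B, team 4–time slot D, team 5–time slot E, team 6–time slot A, team 7–time slot F.
All 7 teams are covered.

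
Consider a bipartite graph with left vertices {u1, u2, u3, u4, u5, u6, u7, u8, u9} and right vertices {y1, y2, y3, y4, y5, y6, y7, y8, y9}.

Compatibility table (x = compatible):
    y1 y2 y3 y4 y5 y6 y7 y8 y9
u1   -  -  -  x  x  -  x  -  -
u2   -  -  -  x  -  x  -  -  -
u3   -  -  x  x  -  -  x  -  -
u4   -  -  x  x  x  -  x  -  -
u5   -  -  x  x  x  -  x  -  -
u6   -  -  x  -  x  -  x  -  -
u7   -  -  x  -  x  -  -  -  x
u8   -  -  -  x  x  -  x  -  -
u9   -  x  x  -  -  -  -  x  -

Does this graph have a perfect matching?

No

The set {u1, u3, u4, u5, u6, u8} has only 4 neighbours ({y3, y4, y5, y7}), so by Hall's theorem at most 7 of the 9 left vertices can be matched.
Hence no matching covers every left vertex.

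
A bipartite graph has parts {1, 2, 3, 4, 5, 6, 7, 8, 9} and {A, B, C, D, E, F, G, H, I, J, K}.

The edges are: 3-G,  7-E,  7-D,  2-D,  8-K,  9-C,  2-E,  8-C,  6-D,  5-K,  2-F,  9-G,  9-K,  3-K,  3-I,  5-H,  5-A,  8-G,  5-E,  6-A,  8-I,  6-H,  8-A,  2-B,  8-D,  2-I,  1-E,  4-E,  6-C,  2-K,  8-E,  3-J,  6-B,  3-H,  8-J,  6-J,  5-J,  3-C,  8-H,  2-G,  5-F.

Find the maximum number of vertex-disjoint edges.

8

For example, pair 1→E, 2→G, 3→H, 5→K, 6→A, 7→D, 8→J, 9→C.
The set {1, 4} has only 1 neighbour ({E}), so by Hall's theorem at most 8 of the 9 left vertices can be matched.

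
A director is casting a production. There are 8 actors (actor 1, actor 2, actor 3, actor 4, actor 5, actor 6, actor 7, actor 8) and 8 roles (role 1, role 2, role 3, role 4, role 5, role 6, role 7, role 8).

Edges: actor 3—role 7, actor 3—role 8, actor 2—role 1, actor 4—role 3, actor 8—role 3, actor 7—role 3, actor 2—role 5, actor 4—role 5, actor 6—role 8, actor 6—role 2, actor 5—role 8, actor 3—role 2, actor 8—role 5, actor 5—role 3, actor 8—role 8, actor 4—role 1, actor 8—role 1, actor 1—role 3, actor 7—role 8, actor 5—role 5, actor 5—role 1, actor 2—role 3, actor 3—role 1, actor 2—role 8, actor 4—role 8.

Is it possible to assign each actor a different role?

The set {actor 1, actor 2, actor 4, actor 5, actor 7, actor 8} has only 4 neighbours ({role 1, role 3, role 5, role 8}), so by Hall's theorem at most 6 of the 8 actors can be matched.
Hence no matching covers every actor.

No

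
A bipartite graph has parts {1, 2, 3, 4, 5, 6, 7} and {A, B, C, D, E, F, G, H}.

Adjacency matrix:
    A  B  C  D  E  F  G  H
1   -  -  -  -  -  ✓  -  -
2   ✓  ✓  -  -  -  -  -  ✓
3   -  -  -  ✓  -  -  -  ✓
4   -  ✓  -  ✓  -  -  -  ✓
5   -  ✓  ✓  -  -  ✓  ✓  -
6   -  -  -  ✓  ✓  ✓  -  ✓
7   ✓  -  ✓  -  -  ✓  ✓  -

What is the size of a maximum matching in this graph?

7

For example, pair 1–F, 2–A, 3–H, 4–D, 5–B, 6–E, 7–C.
This saturates every left vertex, so 7 is the maximum.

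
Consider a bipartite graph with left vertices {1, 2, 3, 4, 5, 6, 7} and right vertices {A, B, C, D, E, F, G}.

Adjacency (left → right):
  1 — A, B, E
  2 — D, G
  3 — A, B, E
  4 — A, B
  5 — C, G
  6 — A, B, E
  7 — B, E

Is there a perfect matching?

No

The set {1, 3, 4, 6, 7} has only 3 neighbours ({A, B, E}), so by Hall's theorem at most 5 of the 7 left vertices can be matched.
Hence no matching covers every left vertex.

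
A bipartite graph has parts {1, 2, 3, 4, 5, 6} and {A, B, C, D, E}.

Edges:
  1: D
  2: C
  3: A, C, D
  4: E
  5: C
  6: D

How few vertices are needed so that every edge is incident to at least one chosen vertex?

4

{3, 4, C, D} is a vertex cover of size 4: every edge has an endpoint in this set.
No smaller cover exists because 1–D, 2–C, 3–A, 4–E is a matching of size 4, and a cover must include an endpoint of each of these disjoint edges (König's theorem).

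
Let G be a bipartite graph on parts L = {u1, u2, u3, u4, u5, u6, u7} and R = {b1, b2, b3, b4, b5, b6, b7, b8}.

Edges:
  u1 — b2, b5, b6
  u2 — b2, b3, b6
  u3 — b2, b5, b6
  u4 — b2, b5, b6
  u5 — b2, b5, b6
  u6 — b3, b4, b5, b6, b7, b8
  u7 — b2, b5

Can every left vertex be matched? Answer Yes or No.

No

The set {u1, u3, u4, u5, u7} has only 3 neighbours ({b2, b5, b6}), so by Hall's theorem at most 5 of the 7 left vertices can be matched.
Hence no matching covers every left vertex.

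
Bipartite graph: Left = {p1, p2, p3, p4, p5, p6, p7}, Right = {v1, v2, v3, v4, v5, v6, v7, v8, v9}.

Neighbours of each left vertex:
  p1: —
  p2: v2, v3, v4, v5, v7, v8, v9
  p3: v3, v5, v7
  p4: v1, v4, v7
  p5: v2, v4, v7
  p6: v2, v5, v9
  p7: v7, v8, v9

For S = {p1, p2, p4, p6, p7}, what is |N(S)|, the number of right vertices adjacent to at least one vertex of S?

8

The union of neighbours of {p1, p2, p4, p6, p7} is {v1, v2, v3, v4, v5, v7, v8, v9}, which has 8 elements.
Since |N(S)| = 8 ≥ |S| = 5, Hall's condition holds for this subset.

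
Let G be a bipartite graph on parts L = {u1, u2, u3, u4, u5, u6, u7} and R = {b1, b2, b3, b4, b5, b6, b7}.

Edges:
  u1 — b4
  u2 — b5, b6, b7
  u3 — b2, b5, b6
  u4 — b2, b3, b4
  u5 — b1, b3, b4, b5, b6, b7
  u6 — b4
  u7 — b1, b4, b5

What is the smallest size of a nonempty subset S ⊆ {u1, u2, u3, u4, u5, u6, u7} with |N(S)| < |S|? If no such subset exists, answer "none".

Take S = {u1, u6}. Its neighbourhood is {b4}, so |N(S)| = 1 < |S| = 2.
No single vertex violates Hall's condition since each has at least one neighbour, so 2 is the minimum.

2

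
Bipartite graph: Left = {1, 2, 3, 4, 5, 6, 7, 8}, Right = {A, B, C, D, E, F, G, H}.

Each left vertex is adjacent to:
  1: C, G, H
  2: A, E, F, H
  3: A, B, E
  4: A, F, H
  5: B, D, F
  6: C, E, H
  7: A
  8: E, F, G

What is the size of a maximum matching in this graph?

One maximum matching: 1→G, 2→H, 3→B, 4→F, 5→D, 6→C, 7→A, 8→E.
This saturates every left vertex, so 8 is the maximum.

8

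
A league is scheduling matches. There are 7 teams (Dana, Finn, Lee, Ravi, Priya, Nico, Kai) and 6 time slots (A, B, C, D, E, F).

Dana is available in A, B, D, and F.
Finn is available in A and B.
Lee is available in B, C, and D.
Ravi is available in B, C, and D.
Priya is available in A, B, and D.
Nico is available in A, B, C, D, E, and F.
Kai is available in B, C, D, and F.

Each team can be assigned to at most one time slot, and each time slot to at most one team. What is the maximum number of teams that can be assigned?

One maximum matching: Dana→F, Finn→A, Lee→D, Ravi→C, Priya→B, Nico→E.
The set {Dana, Finn, Lee, Ravi, Priya, Kai} has only 5 neighbours ({A, B, C, D, F}), so by Hall's theorem at most 6 of the 7 teams can be matched.

6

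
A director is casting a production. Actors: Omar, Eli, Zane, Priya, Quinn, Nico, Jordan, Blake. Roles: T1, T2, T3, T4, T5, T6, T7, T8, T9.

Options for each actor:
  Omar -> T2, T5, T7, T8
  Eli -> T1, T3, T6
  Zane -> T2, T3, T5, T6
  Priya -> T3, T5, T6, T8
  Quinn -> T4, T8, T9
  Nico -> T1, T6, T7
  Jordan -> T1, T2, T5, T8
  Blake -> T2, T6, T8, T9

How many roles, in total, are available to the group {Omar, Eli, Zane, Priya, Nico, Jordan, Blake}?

The union of neighbours of {Omar, Eli, Zane, Priya, Nico, Jordan, Blake} is {T1, T2, T3, T5, T6, T7, T8, T9}, which has 8 elements.
Since |N(S)| = 8 ≥ |S| = 7, Hall's condition holds for this subset.

8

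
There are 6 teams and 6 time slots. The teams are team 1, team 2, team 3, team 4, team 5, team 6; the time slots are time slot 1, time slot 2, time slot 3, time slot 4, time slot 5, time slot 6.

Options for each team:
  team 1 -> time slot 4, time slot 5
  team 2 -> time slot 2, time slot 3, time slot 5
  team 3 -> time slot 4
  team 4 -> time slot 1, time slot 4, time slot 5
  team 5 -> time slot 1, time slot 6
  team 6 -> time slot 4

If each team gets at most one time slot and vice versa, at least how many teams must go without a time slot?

1

For example, pair team 1–time slot 5, team 2–time slot 2, team 3–time slot 4, team 4–time slot 1, team 5–time slot 6.
The set {team 3, team 6} has only 1 neighbour ({time slot 4}), so by Hall's theorem at most 5 of the 6 teams can be matched.
That matches 5 of the 6, leaving 1 unmatched; no matching can do better.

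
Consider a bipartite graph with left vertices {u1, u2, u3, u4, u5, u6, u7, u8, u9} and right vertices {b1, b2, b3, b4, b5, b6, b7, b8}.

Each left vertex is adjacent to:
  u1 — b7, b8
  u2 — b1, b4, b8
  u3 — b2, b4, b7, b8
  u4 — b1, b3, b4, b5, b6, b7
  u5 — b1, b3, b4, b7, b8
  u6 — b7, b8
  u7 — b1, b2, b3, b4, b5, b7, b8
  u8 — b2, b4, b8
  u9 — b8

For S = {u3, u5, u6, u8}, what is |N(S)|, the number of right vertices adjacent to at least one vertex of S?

6

The union of neighbours of {u3, u5, u6, u8} is {b1, b2, b3, b4, b7, b8}, which has 6 elements.
Since |N(S)| = 6 ≥ |S| = 4, Hall's condition holds for this subset.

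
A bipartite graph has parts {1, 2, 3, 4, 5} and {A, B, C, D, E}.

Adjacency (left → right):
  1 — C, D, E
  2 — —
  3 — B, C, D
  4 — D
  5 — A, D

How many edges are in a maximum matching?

One maximum matching: 1-E, 3-B, 4-D, 5-A.
The set {2} has only 0 neighbours (∅), so by Hall's theorem at most 4 of the 5 left vertices can be matched.

4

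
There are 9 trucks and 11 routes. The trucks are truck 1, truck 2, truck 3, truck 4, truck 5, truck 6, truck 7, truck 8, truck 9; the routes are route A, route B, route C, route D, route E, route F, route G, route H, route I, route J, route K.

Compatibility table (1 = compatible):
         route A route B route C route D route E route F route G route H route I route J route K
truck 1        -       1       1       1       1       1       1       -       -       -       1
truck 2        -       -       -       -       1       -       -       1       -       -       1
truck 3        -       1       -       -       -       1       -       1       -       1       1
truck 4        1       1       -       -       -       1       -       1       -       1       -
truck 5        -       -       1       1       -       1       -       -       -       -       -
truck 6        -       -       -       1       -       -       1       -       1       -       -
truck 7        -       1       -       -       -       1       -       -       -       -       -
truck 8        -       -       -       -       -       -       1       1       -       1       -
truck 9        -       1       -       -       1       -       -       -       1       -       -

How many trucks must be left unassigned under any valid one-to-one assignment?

0

One maximum matching: truck 1–route G, truck 2–route K, truck 3–route J, truck 4–route A, truck 5–route F, truck 6–route I, truck 7–route B, truck 8–route H, truck 9–route E.
This saturates every truck, so 9 is the maximum.
That matches 9 of the 9, leaving 0 unmatched; no matching can do better.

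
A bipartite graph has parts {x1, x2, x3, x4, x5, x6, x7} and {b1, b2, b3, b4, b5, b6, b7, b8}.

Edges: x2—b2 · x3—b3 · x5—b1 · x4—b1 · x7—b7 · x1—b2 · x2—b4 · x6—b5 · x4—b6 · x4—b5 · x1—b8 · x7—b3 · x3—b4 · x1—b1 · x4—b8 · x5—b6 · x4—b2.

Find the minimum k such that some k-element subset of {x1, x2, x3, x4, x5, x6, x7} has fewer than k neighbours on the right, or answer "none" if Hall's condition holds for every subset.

none

A matching saturating every left vertex exists, for instance x1→b8, x2→b2, x3→b4, x4→b1, x5→b6, x6→b5, x7→b3.
By Hall's marriage theorem, this means |N(S)| ≥ |S| for every subset S, so no violating subset exists.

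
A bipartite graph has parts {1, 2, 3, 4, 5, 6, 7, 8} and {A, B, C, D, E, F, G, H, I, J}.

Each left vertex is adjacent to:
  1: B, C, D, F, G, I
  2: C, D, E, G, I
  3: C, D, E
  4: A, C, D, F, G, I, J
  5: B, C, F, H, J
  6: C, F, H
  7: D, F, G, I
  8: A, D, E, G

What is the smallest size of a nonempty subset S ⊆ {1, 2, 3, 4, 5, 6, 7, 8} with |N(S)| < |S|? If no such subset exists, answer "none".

none

A matching saturating every left vertex exists, for instance 1→B, 2→G, 3→C, 4→J, 5→H, 6→F, 7→D, 8→E.
By Hall's marriage theorem, this means |N(S)| ≥ |S| for every subset S, so no violating subset exists.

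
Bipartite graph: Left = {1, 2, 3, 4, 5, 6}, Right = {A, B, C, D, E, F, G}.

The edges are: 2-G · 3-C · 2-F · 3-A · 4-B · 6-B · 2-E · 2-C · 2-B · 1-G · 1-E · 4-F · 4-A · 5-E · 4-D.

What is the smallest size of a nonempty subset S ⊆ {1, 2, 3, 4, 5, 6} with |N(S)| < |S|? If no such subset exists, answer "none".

A matching saturating every left vertex exists, for instance 1→G, 2→F, 3→C, 4→D, 5→E, 6→B.
By Hall's marriage theorem, this means |N(S)| ≥ |S| for every subset S, so no violating subset exists.

none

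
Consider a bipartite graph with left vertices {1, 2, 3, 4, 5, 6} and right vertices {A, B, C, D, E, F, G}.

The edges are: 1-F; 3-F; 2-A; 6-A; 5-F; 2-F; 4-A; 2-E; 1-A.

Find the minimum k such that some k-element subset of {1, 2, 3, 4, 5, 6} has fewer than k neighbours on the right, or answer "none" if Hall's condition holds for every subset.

2

Take S = {3, 5}. Its neighbourhood is {F}, so |N(S)| = 1 < |S| = 2.
No single vertex violates Hall's condition since each has at least one neighbour, so 2 is the minimum.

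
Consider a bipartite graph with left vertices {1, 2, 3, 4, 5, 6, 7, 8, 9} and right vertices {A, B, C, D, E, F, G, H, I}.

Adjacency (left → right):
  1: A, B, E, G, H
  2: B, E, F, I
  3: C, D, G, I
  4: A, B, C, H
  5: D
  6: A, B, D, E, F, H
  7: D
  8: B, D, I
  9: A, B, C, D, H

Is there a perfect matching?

No

The set {5, 7} has only 1 neighbour ({D}), so by Hall's theorem at most 8 of the 9 left vertices can be matched.
Hence no matching covers every left vertex.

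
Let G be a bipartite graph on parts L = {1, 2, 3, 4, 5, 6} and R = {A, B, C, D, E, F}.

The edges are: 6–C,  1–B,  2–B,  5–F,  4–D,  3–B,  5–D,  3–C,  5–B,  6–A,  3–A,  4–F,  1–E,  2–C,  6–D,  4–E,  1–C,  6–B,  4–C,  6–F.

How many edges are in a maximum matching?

6

For example, pair 1–E, 2–C, 3–B, 4–D, 5–F, 6–A.
This saturates every left vertex, so 6 is the maximum.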